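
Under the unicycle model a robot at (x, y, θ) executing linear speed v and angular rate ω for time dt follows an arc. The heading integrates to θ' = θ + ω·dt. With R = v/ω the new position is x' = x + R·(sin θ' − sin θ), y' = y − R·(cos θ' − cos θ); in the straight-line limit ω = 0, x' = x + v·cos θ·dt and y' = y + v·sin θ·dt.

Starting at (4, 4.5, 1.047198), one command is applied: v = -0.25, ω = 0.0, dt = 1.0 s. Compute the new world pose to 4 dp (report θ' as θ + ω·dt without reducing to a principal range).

θ' = 1.0472 + 0.0·1.0 = 1.0472
ω = 0 → straight: x' = 4 + -0.25·cos(1.0472)·1.0 = 3.8750
y' = 4.5 + -0.25·sin(1.0472)·1.0 = 4.2835

(3.8750, 4.2835, 1.0472)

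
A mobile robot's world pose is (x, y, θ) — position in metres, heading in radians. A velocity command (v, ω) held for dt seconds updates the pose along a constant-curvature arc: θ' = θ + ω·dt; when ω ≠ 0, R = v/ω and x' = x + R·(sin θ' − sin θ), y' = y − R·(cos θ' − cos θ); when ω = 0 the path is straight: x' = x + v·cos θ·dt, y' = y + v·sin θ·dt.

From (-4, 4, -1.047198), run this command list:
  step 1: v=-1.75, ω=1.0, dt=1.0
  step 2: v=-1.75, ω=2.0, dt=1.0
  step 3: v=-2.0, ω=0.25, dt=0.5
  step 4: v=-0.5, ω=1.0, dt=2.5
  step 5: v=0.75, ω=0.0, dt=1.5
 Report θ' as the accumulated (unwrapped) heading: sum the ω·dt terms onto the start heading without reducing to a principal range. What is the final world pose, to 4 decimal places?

step 1: θ'=-0.0472 (R=-1.7500) → pose (-5.4330, 4.8731, -0.0472)
step 2: θ'=1.9528 (R=-0.8750) → pose (-6.2862, 3.6728, 1.9528)
step 3: θ'=2.0778 (R=-8.0000) → pose (-5.8565, 2.7706, 2.0778)
step 4: θ'=4.5778 (R=-0.5000) → pose (-4.9239, 2.9463, 4.5778)
step 5: θ'=4.5778 (straight) → pose (-5.0748, 1.8315, 4.5778)

(-5.0748, 1.8315, 4.5778)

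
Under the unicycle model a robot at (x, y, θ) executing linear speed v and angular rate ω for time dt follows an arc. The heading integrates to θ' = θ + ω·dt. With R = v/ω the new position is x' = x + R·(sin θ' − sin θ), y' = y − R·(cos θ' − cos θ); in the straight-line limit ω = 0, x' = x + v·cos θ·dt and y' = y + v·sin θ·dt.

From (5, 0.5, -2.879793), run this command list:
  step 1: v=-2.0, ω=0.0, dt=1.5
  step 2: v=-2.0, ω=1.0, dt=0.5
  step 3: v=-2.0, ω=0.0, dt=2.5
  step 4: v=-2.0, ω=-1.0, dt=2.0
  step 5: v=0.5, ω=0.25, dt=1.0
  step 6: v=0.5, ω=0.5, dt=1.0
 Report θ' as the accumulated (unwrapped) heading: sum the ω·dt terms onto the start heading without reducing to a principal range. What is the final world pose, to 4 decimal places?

step 1: θ'=-2.8798 (straight) → pose (7.8978, 1.2765, -2.8798)
step 2: θ'=-2.3798 (R=-2.0000) → pose (8.7606, 1.7611, -2.3798)
step 3: θ'=-2.3798 (straight) → pose (12.3786, 5.2122, -2.3798)
step 4: θ'=-4.3798 (R=2.0000) → pose (15.6494, 4.4180, -4.3798)
step 5: θ'=-4.1298 (R=2.0000) → pose (15.4291, 4.8654, -4.1298)
step 6: θ'=-3.6298 (R=1.0000) → pose (15.0631, 5.1984, -3.6298)

(15.0631, 5.1984, -3.6298)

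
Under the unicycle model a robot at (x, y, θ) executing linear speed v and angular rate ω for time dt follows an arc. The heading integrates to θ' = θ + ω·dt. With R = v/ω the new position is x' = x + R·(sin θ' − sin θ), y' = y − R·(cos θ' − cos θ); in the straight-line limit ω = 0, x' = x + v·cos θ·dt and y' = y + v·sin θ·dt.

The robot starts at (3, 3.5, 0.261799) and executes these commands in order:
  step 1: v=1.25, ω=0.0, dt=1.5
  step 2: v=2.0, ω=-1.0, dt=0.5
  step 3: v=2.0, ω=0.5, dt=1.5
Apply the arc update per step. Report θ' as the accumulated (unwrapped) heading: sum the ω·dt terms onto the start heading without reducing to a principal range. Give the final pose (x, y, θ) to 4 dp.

(8.7035, 4.3966, 0.5118)

step 1: θ'=0.2618 (straight) → pose (4.8111, 3.9853, 0.2618)
step 2: θ'=-0.2382 (R=-2.0000) → pose (5.8007, 3.9970, -0.2382)
step 3: θ'=0.5118 (R=4.0000) → pose (8.7035, 4.3966, 0.5118)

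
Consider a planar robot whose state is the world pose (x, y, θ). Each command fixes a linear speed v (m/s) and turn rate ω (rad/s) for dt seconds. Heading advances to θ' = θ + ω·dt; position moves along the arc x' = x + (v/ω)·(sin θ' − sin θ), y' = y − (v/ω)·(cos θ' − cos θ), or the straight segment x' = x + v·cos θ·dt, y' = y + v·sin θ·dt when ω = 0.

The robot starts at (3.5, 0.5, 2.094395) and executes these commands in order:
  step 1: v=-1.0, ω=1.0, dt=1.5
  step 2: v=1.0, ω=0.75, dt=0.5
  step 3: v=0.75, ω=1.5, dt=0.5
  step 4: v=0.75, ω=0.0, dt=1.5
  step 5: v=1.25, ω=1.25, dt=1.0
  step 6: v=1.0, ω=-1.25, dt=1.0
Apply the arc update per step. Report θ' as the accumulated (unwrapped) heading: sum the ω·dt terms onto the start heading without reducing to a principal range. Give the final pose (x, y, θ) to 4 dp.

step 1: θ'=3.5944 (R=-1.0000) → pose (4.8035, 0.1008, 3.5944)
step 2: θ'=3.9694 (R=1.3333) → pose (4.4049, -0.1962, 3.9694)
step 3: θ'=4.7194 (R=0.5000) → pose (4.2731, -0.5379, 4.7194)
step 4: θ'=4.7194 (straight) → pose (4.2810, -1.6629, 4.7194)
step 5: θ'=5.9694 (R=1.0000) → pose (4.9723, -2.6071, 5.9694)
step 6: θ'=4.7194 (R=-0.8000) → pose (5.5254, -3.3624, 4.7194)

(5.5254, -3.3624, 4.7194)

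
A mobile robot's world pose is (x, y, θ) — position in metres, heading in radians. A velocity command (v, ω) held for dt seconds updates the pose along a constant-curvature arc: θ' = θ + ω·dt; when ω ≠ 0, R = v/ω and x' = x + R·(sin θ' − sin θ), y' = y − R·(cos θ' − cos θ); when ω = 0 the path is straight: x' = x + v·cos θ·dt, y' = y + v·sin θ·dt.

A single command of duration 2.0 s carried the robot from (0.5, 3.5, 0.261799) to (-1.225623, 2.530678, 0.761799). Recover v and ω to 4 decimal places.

Δθ = 0.761799 − 0.261799 = 0.500000
ω = Δθ/dt = 0.500000/2.0 = 0.2500
R = Δx/(sin θ' − sin θ) = -4.0000
v = R·ω = -4.0000·0.2500 = -1.0000

v = -1.0000, ω = 0.2500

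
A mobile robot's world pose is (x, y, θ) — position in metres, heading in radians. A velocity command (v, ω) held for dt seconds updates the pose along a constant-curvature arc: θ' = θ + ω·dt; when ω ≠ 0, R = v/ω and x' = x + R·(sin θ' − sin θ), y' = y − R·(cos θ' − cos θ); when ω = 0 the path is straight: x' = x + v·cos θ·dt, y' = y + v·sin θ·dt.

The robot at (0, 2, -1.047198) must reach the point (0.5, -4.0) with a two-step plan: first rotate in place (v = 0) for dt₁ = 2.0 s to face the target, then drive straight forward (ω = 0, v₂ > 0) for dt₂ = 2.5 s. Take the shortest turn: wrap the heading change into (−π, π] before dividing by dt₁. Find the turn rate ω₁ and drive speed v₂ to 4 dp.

heading to target = atan2(-4−2, 0.5−0) = -1.4877
Δθ = wrap(-1.4877 − -1.0472) = -0.4405; ω₁ = Δθ/dt₁ = -0.2202
distance = √((0.5−0)² + (-4−2)²) = 6.0208; v₂ = distance/dt₂ = 2.4083

ω₁ = -0.2202, v₂ = 2.4083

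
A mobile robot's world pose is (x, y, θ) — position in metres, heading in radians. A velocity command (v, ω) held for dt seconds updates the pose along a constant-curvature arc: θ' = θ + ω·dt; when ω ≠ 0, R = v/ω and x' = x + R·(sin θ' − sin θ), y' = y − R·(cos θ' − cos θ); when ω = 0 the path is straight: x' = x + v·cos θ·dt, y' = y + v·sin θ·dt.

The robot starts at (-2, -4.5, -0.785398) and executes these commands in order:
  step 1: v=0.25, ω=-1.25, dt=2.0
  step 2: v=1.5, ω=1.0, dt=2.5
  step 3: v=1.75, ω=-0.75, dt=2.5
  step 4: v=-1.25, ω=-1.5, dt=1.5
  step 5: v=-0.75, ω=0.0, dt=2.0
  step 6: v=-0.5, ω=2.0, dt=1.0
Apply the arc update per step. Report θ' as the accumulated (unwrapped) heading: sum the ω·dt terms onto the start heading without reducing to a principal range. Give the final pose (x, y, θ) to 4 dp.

(-2.8056, -13.7687, -2.9104)

step 1: θ'=-3.2854 (R=-0.2000) → pose (-2.1701, -4.8394, -3.2854)
step 2: θ'=-0.7854 (R=1.5000) → pose (-3.4457, -7.3845, -0.7854)
step 3: θ'=-2.6604 (R=-2.3333) → pose (-4.0157, -11.1028, -2.6604)
step 4: θ'=-4.9104 (R=0.8333) → pose (-2.8129, -12.0054, -4.9104)
step 5: θ'=-4.9104 (straight) → pose (-3.1080, -13.4761, -4.9104)
step 6: θ'=-2.9104 (R=-0.2500) → pose (-2.8056, -13.7687, -2.9104)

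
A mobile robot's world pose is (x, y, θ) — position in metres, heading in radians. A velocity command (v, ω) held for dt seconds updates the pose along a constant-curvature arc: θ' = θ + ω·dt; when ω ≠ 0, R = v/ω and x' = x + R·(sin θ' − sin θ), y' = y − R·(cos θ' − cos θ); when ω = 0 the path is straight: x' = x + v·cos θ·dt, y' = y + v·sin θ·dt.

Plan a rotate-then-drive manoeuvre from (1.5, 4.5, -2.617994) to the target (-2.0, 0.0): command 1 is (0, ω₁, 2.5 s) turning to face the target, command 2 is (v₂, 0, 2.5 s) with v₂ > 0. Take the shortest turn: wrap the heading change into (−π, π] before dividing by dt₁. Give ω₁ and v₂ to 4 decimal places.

heading to target = atan2(0−4.5, -2−1.5) = -2.2318
Δθ = wrap(-2.2318 − -2.6180) = 0.3862; ω₁ = Δθ/dt₁ = 0.1545
distance = √((-2−1.5)² + (0−4.5)²) = 5.7009; v₂ = distance/dt₂ = 2.2804

ω₁ = 0.1545, v₂ = 2.2804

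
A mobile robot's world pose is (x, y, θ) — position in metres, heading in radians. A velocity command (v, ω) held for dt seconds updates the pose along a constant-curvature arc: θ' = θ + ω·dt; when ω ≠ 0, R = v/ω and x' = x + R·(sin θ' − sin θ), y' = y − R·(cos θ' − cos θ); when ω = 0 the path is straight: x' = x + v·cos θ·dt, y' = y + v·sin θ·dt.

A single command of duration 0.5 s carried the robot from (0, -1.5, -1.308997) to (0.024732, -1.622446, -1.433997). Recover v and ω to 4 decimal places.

Δθ = -1.433997 − -1.308997 = -0.125000
ω = Δθ/dt = -0.125000/0.5 = -0.2500
R = −Δy/(cos θ' − cos θ) = -1.0000
v = R·ω = -1.0000·-0.2500 = 0.2500

v = 0.2500, ω = -0.2500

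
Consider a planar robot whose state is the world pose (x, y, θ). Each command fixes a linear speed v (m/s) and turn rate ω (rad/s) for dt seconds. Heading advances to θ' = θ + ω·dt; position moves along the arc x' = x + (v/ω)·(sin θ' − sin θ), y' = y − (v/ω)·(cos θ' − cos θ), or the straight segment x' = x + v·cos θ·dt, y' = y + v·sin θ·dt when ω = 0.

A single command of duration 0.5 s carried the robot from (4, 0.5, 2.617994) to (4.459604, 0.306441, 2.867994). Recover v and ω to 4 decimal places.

v = -1.0000, ω = 0.5000

Δθ = 2.867994 − 2.617994 = 0.250000
ω = Δθ/dt = 0.250000/0.5 = 0.5000
R = Δx/(sin θ' − sin θ) = -2.0000
v = R·ω = -2.0000·0.5000 = -1.0000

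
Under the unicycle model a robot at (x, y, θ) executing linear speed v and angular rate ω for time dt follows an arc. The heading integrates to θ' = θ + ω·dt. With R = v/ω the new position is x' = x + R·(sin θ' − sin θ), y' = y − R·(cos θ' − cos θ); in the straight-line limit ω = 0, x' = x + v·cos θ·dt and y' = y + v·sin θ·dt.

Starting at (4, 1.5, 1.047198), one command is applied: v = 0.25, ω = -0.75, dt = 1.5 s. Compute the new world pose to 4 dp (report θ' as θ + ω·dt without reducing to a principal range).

θ' = 1.0472 + -0.75·1.5 = -0.0778
R = v/ω = 0.25/-0.75 = -0.3333
x' = 4 + -0.3333·(sin -0.0778 − sin 1.0472) = 4.3146
y' = 1.5 − -0.3333·(cos -0.0778 − cos 1.0472) = 1.6657

(4.3146, 1.6657, -0.0778)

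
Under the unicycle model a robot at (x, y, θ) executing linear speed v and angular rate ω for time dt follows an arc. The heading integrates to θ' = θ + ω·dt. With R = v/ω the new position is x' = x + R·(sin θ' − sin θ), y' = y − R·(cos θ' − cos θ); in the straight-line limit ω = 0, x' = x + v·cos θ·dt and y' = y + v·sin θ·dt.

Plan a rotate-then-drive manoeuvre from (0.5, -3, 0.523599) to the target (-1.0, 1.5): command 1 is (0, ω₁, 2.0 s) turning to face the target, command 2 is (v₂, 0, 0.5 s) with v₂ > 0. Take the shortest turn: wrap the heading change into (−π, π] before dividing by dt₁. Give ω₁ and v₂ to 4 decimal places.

ω₁ = 0.6845, v₂ = 9.4868

heading to target = atan2(1.5−-3, -1−0.5) = 1.8925
Δθ = wrap(1.8925 − 0.5236) = 1.3689; ω₁ = Δθ/dt₁ = 0.6845
distance = √((-1−0.5)² + (1.5−-3)²) = 4.7434; v₂ = distance/dt₂ = 9.4868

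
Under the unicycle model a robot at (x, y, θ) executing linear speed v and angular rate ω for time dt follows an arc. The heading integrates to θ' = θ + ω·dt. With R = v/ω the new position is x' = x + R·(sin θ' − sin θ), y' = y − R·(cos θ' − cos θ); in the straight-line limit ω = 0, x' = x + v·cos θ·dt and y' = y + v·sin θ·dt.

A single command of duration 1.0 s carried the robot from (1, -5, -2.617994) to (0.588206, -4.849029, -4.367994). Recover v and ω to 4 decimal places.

v = 0.5000, ω = -1.7500

Δθ = -4.367994 − -2.617994 = -1.750000
ω = Δθ/dt = -1.750000/1.0 = -1.7500
R = Δx/(sin θ' − sin θ) = -0.2857
v = R·ω = -0.2857·-1.7500 = 0.5000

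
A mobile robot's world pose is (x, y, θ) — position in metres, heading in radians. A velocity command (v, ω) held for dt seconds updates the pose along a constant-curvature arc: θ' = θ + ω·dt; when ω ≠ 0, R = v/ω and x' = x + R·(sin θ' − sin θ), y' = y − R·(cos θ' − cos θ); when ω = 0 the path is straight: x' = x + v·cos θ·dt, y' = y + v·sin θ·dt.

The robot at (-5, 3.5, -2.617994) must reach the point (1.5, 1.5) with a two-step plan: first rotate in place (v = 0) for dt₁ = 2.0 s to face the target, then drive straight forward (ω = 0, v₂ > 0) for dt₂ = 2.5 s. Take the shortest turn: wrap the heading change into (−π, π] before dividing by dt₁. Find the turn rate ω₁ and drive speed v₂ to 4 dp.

heading to target = atan2(1.5−3.5, 1.5−-5) = -0.2985
Δθ = wrap(-0.2985 − -2.6180) = 2.3195; ω₁ = Δθ/dt₁ = 1.1597
distance = √((1.5−-5)² + (1.5−3.5)²) = 6.8007; v₂ = distance/dt₂ = 2.7203

ω₁ = 1.1597, v₂ = 2.7203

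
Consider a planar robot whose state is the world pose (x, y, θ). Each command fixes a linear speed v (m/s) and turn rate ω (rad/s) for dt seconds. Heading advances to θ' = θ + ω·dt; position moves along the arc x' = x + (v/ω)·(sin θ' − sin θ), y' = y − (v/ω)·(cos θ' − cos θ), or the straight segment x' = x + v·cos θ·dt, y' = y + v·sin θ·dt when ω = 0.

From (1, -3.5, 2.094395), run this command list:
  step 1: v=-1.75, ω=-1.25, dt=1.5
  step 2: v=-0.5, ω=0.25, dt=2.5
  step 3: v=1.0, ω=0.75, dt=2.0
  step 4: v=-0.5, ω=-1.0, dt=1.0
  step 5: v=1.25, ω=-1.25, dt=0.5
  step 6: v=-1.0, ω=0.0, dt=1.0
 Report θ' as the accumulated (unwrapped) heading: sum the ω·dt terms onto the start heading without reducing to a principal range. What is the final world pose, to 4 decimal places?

step 1: θ'=0.2194 (R=1.4000) → pose (0.0923, -5.5664, 0.2194)
step 2: θ'=0.8444 (R=-2.0000) → pose (-0.9676, -6.1901, 0.8444)
step 3: θ'=2.3444 (R=1.3333) → pose (-1.0105, -4.3729, 2.3444)
step 4: θ'=1.3444 (R=0.5000) → pose (-0.8810, -4.8345, 1.3444)
step 5: θ'=0.7194 (R=-1.0000) → pose (-0.5654, -4.3068, 0.7194)
step 6: θ'=0.7194 (straight) → pose (-1.3176, -4.9657, 0.7194)

(-1.3176, -4.9657, 0.7194)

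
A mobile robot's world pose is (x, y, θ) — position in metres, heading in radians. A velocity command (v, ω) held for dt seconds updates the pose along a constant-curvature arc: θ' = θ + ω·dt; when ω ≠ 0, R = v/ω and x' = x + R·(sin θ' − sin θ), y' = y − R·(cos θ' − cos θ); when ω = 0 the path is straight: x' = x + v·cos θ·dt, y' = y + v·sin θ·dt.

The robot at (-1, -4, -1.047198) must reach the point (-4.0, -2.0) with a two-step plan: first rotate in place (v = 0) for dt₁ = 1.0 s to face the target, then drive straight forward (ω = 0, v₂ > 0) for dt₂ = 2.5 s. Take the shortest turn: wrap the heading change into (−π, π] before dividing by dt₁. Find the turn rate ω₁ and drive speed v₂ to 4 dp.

heading to target = atan2(-2−-4, -4−-1) = 2.5536
Δθ = wrap(2.5536 − -1.0472) = -2.6824; ω₁ = Δθ/dt₁ = -2.6824
distance = √((-4−-1)² + (-2−-4)²) = 3.6056; v₂ = distance/dt₂ = 1.4422

ω₁ = -2.6824, v₂ = 1.4422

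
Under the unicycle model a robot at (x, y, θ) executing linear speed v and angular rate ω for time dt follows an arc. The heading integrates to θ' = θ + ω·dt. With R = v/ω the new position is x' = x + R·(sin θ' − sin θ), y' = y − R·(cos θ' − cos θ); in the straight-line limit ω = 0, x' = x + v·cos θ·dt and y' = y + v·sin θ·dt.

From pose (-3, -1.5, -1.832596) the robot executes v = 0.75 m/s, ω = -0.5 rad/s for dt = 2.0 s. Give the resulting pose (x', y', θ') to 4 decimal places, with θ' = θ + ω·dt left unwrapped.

θ' = -1.8326 + -0.5·2.0 = -2.8326
R = v/ω = 0.75/-0.5 = -1.5000
x' = -3 + -1.5000·(sin -2.8326 − sin -1.8326) = -3.9927
y' = -1.5 − -1.5000·(cos -2.8326 − cos -1.8326) = -2.5407

(-3.9927, -2.5407, -2.8326)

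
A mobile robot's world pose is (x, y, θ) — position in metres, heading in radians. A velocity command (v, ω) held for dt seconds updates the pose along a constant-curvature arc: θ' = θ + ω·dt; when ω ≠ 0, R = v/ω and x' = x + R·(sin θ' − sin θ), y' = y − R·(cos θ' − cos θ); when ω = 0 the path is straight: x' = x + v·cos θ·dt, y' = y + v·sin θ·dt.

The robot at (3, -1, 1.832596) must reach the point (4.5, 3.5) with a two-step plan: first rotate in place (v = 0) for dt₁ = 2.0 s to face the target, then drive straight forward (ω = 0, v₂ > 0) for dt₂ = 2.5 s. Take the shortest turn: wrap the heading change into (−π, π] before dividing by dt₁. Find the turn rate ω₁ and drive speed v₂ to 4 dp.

heading to target = atan2(3.5−-1, 4.5−3) = 1.2490
Δθ = wrap(1.2490 − 1.8326) = -0.5836; ω₁ = Δθ/dt₁ = -0.2918
distance = √((4.5−3)² + (3.5−-1)²) = 4.7434; v₂ = distance/dt₂ = 1.8974

ω₁ = -0.2918, v₂ = 1.8974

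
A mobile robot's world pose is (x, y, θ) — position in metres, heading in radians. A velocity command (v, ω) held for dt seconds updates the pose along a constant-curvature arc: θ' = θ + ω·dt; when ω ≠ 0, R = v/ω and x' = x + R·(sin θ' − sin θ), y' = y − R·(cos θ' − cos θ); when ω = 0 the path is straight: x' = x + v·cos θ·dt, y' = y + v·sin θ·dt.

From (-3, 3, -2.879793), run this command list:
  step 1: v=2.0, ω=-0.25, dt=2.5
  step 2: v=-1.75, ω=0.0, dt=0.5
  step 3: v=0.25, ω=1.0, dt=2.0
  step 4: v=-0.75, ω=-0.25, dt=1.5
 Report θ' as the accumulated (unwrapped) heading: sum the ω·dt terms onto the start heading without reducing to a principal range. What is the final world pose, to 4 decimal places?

(-7.2975, 3.7984, -1.8798)

step 1: θ'=-3.5048 (R=-8.0000) → pose (-7.9127, 3.2493, -3.5048)
step 2: θ'=-3.5048 (straight) → pose (-7.0948, 2.9384, -3.5048)
step 3: θ'=-1.5048 (R=0.2500) → pose (-7.4330, 2.6882, -1.5048)
step 4: θ'=-1.8798 (R=3.0000) → pose (-7.2975, 3.7984, -1.8798)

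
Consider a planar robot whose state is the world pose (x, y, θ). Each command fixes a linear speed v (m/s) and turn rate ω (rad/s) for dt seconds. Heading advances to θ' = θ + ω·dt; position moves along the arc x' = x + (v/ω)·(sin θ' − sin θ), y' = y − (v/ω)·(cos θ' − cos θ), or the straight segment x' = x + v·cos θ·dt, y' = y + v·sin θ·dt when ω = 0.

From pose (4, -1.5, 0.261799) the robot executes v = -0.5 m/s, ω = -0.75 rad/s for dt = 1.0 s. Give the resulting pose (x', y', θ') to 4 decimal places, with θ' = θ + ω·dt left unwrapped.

θ' = 0.2618 + -0.75·1.0 = -0.4882
R = v/ω = -0.5/-0.75 = 0.6667
x' = 4 + 0.6667·(sin -0.4882 − sin 0.2618) = 3.5148
y' = -1.5 − 0.6667·(cos -0.4882 − cos 0.2618) = -1.4448

(3.5148, -1.4448, -0.4882)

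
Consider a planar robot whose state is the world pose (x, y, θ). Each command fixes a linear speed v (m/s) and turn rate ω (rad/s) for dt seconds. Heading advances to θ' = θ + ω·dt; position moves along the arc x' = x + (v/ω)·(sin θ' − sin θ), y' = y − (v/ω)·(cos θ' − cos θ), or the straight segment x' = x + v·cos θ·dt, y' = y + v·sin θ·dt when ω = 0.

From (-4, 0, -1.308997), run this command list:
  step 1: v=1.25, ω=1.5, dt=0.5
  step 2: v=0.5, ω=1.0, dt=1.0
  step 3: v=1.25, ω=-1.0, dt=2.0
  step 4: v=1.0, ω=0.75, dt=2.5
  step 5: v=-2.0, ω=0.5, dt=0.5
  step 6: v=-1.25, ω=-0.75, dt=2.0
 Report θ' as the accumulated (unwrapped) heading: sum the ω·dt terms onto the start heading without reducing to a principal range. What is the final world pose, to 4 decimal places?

(-2.7631, -2.8963, -0.9340)

step 1: θ'=-0.5590 (R=0.8333) → pose (-3.6370, -0.4908, -0.5590)
step 2: θ'=0.4410 (R=0.5000) → pose (-3.1584, -0.5191, 0.4410)
step 3: θ'=-1.5590 (R=-1.2500) → pose (-1.3749, -1.6347, -1.5590)
step 4: θ'=0.3160 (R=1.3333) → pose (0.3727, -2.8863, 0.3160)
step 5: θ'=0.5660 (R=-4.0000) → pose (-0.5293, -3.3120, 0.5660)
step 6: θ'=-0.9340 (R=1.6667) → pose (-2.7631, -2.8963, -0.9340)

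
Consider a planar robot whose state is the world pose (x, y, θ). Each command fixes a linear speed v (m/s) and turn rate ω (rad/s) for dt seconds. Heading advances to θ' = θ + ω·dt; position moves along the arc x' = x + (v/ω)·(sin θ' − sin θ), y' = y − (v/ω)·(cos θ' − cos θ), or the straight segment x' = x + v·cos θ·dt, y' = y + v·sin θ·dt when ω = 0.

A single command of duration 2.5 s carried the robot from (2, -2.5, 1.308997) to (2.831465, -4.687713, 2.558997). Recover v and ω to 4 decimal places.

Δθ = 2.558997 − 1.308997 = 1.250000
ω = Δθ/dt = 1.250000/2.5 = 0.5000
R = −Δy/(cos θ' − cos θ) = -2.0000
v = R·ω = -2.0000·0.5000 = -1.0000

v = -1.0000, ω = 0.5000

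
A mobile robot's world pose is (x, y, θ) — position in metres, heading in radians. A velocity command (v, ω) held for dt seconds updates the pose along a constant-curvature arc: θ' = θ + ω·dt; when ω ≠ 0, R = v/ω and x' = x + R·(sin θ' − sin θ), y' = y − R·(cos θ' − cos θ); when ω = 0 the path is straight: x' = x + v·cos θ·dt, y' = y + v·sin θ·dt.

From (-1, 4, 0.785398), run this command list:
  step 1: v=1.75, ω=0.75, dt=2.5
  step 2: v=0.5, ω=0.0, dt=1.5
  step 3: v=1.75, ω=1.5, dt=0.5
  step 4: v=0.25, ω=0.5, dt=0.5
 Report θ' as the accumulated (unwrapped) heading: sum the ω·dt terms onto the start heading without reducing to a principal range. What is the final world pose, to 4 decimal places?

step 1: θ'=2.6604 (R=2.3333) → pose (-1.5700, 7.7183, 2.6604)
step 2: θ'=2.6604 (straight) → pose (-2.2348, 8.0654, 2.6604)
step 3: θ'=3.4104 (R=1.1667) → pose (-3.0846, 8.1560, 3.4104)
step 4: θ'=3.6604 (R=0.5000) → pose (-3.1997, 8.1082, 3.6604)

(-3.1997, 8.1082, 3.6604)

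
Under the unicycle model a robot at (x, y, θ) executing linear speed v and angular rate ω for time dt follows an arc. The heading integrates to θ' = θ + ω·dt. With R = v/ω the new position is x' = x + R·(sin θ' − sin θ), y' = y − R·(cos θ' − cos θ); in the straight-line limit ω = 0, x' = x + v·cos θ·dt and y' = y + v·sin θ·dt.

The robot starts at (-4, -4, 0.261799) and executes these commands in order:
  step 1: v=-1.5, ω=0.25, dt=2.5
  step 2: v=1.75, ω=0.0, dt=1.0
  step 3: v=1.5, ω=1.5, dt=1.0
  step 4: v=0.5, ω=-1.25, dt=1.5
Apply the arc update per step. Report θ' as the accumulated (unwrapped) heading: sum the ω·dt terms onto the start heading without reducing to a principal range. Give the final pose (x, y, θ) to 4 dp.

step 1: θ'=0.8868 (R=-6.0000) → pose (-7.0974, -6.0042, 0.8868)
step 2: θ'=0.8868 (straight) → pose (-5.9916, -4.6478, 0.8868)
step 3: θ'=2.3868 (R=1.0000) → pose (-6.0815, -3.2875, 2.3868)
step 4: θ'=0.5118 (R=-0.4000) → pose (-6.0033, -2.6474, 0.5118)

(-6.0033, -2.6474, 0.5118)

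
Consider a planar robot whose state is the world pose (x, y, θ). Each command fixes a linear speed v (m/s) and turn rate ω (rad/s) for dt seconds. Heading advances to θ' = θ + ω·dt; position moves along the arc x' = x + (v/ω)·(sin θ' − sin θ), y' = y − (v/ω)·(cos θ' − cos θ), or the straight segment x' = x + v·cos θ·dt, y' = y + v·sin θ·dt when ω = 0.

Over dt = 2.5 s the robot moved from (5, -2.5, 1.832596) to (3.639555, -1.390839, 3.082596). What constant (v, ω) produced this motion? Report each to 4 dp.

v = 0.7500, ω = 0.5000

Δθ = 3.082596 − 1.832596 = 1.250000
ω = Δθ/dt = 1.250000/2.5 = 0.5000
R = Δx/(sin θ' − sin θ) = 1.5000
v = R·ω = 1.5000·0.5000 = 0.7500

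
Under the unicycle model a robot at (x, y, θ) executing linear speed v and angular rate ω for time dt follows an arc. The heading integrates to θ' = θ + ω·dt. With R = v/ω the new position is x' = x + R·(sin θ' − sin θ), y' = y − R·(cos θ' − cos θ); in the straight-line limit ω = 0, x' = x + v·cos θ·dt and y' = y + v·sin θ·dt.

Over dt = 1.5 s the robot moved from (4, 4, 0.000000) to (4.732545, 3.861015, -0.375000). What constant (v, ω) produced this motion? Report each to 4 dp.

Δθ = -0.375000 − 0.000000 = -0.375000
ω = Δθ/dt = -0.375000/1.5 = -0.2500
R = Δx/(sin θ' − sin θ) = -2.0000
v = R·ω = -2.0000·-0.2500 = 0.5000

v = 0.5000, ω = -0.2500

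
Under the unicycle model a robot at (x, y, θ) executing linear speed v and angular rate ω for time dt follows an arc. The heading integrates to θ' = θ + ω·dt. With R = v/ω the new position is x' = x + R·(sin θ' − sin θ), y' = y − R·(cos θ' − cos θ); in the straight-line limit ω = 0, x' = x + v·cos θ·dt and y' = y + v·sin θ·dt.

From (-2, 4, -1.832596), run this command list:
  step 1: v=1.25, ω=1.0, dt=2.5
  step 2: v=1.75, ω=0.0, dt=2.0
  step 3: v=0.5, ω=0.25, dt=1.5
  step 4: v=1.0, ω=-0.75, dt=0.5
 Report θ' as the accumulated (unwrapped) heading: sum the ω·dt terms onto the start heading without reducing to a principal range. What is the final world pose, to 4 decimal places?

step 1: θ'=0.6674 (R=1.2500) → pose (-0.0189, 2.6947, 0.6674)
step 2: θ'=0.6674 (straight) → pose (2.7301, 4.8610, 0.6674)
step 3: θ'=1.0424 (R=2.0000) → pose (3.2194, 5.4236, 1.0424)
step 4: θ'=0.6674 (R=-1.3333) → pose (3.5457, 5.7986, 0.6674)

(3.5457, 5.7986, 0.6674)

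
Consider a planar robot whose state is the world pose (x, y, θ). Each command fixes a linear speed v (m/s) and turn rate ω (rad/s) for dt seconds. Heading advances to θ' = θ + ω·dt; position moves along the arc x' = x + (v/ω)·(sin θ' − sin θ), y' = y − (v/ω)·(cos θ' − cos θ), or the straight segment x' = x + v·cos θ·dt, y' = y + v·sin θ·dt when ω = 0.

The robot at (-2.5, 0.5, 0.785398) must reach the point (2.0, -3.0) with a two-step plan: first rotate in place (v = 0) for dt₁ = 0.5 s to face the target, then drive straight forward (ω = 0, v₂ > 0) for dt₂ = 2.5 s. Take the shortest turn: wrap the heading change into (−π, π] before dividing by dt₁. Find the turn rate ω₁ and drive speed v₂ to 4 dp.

heading to target = atan2(-3−0.5, 2−-2.5) = -0.6610
Δθ = wrap(-0.6610 − 0.7854) = -1.4464; ω₁ = Δθ/dt₁ = -2.8929
distance = √((2−-2.5)² + (-3−0.5)²) = 5.7009; v₂ = distance/dt₂ = 2.2804

ω₁ = -2.8929, v₂ = 2.2804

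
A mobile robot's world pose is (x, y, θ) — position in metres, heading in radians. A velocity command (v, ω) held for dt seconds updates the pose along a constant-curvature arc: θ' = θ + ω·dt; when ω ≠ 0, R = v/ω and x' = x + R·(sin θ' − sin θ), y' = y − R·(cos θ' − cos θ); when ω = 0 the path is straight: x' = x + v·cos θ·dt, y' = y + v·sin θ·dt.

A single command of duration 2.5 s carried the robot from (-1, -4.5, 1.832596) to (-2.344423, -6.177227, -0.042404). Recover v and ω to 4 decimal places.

v = -1.0000, ω = -0.7500

Δθ = -0.042404 − 1.832596 = -1.875000
ω = Δθ/dt = -1.875000/2.5 = -0.7500
R = −Δy/(cos θ' − cos θ) = 1.3333
v = R·ω = 1.3333·-0.7500 = -1.0000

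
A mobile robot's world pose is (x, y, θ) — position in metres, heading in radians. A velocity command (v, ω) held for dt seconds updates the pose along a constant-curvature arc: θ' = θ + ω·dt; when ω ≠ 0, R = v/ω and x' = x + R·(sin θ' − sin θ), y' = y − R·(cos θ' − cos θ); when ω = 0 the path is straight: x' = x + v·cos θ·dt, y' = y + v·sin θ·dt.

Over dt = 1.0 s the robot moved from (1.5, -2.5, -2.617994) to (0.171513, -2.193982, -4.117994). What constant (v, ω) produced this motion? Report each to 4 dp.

Δθ = -4.117994 − -2.617994 = -1.500000
ω = Δθ/dt = -1.500000/1.0 = -1.5000
R = Δx/(sin θ' − sin θ) = -1.0000
v = R·ω = -1.0000·-1.5000 = 1.5000

v = 1.5000, ω = -1.5000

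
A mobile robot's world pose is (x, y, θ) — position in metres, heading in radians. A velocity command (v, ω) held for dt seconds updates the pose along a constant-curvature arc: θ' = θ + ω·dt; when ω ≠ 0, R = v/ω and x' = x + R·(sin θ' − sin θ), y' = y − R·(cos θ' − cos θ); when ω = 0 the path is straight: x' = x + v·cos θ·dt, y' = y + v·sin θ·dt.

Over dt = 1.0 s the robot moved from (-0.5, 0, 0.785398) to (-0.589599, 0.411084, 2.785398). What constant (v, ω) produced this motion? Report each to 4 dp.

v = 0.5000, ω = 2.0000

Δθ = 2.785398 − 0.785398 = 2.000000
ω = Δθ/dt = 2.000000/1.0 = 2.0000
R = −Δy/(cos θ' − cos θ) = 0.2500
v = R·ω = 0.2500·2.0000 = 0.5000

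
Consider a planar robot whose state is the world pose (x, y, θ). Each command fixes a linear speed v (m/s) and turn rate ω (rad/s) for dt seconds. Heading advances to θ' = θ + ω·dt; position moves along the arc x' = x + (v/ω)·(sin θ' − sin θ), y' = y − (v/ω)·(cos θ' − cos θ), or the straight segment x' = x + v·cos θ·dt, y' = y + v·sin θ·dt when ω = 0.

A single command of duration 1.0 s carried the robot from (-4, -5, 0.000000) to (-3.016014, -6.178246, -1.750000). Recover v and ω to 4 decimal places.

Δθ = -1.750000 − 0.000000 = -1.750000
ω = Δθ/dt = -1.750000/1.0 = -1.7500
R = −Δy/(cos θ' − cos θ) = -1.0000
v = R·ω = -1.0000·-1.7500 = 1.7500

v = 1.7500, ω = -1.7500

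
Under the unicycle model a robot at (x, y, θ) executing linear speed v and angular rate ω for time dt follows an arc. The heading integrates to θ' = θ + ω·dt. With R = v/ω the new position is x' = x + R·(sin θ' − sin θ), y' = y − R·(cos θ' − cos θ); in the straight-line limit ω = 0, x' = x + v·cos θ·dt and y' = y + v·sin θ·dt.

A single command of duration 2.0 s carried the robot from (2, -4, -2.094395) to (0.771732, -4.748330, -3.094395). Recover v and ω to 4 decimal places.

Δθ = -3.094395 − -2.094395 = -1.000000
ω = Δθ/dt = -1.000000/2.0 = -0.5000
R = Δx/(sin θ' − sin θ) = -1.5000
v = R·ω = -1.5000·-0.5000 = 0.7500

v = 0.7500, ω = -0.5000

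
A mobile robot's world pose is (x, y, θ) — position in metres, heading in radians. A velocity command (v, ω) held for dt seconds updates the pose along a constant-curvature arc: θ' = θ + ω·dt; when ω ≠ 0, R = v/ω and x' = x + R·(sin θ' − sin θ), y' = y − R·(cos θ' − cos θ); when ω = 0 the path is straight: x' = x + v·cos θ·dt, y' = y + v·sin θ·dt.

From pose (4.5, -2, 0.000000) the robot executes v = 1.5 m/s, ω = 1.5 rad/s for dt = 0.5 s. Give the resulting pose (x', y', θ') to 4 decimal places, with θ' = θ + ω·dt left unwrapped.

θ' = 0.0000 + 1.5·0.5 = 0.7500
R = v/ω = 1.5/1.5 = 1.0000
x' = 4.5 + 1.0000·(sin 0.7500 − sin 0.0000) = 5.1816
y' = -2 − 1.0000·(cos 0.7500 − cos 0.0000) = -1.7317

(5.1816, -1.7317, 0.7500)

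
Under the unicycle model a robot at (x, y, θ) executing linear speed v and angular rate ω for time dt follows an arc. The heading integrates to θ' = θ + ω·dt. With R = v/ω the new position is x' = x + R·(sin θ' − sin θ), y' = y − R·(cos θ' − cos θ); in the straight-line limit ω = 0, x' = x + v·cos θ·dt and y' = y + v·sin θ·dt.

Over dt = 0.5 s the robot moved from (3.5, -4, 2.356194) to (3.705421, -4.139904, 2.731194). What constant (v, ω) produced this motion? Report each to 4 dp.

Δθ = 2.731194 − 2.356194 = 0.375000
ω = Δθ/dt = 0.375000/0.5 = 0.7500
R = Δx/(sin θ' − sin θ) = -0.6667
v = R·ω = -0.6667·0.7500 = -0.5000

v = -0.5000, ω = 0.7500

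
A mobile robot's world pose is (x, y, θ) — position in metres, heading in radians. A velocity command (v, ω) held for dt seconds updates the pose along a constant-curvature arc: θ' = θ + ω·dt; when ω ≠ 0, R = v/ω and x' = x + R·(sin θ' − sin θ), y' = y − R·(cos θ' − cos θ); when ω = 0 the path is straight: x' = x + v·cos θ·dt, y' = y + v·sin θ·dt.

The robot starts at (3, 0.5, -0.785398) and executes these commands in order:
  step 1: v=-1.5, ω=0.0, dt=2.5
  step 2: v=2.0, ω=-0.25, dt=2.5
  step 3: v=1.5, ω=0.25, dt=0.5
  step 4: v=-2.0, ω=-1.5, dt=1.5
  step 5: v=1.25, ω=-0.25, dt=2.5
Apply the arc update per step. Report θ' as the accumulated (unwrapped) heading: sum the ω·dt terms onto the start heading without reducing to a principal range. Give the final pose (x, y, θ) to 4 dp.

(2.2066, 1.6435, -4.1604)

step 1: θ'=-0.7854 (straight) → pose (0.3483, 3.1516, -0.7854)
step 2: θ'=-1.4104 (R=-8.0000) → pose (2.5888, -1.2275, -1.4104)
step 3: θ'=-1.2854 (R=6.0000) → pose (2.7545, -1.9585, -1.2854)
step 4: θ'=-3.5354 (R=1.3333) → pose (4.5455, -0.3518, -3.5354)
step 5: θ'=-4.1604 (R=-5.0000) → pose (2.2066, 1.6435, -4.1604)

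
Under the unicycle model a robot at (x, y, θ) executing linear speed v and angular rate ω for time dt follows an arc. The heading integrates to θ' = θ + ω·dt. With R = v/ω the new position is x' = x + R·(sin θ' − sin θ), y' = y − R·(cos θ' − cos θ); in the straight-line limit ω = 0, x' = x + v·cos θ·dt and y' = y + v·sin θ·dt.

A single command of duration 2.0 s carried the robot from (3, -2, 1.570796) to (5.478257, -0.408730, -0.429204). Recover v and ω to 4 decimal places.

v = 1.7500, ω = -1.0000

Δθ = -0.429204 − 1.570796 = -2.000000
ω = Δθ/dt = -2.000000/2.0 = -1.0000
R = Δx/(sin θ' − sin θ) = -1.7500
v = R·ω = -1.7500·-1.0000 = 1.7500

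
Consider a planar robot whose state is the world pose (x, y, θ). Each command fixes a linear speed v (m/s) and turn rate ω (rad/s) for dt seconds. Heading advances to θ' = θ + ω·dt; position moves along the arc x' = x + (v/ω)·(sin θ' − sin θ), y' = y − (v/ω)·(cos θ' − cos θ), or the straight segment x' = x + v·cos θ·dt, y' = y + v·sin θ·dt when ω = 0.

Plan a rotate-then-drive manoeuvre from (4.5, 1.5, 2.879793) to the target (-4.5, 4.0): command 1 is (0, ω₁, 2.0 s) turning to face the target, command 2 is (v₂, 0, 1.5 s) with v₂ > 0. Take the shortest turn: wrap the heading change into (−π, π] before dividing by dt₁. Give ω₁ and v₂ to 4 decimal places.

heading to target = atan2(4−1.5, -4.5−4.5) = 2.8706
Δθ = wrap(2.8706 − 2.8798) = -0.0091; ω₁ = Δθ/dt₁ = -0.0046
distance = √((-4.5−4.5)² + (4−1.5)²) = 9.3408; v₂ = distance/dt₂ = 6.2272

ω₁ = -0.0046, v₂ = 6.2272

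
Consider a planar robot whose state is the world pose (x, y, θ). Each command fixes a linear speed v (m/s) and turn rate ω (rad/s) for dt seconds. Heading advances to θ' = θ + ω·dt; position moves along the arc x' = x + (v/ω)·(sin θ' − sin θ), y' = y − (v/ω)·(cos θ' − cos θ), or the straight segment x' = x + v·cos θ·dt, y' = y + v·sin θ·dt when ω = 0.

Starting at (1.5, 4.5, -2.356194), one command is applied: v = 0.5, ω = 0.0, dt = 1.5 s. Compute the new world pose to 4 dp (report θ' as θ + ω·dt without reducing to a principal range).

(0.9697, 3.9697, -2.3562)

θ' = -2.3562 + 0.0·1.5 = -2.3562
ω = 0 → straight: x' = 1.5 + 0.5·cos(-2.3562)·1.5 = 0.9697
y' = 4.5 + 0.5·sin(-2.3562)·1.5 = 3.9697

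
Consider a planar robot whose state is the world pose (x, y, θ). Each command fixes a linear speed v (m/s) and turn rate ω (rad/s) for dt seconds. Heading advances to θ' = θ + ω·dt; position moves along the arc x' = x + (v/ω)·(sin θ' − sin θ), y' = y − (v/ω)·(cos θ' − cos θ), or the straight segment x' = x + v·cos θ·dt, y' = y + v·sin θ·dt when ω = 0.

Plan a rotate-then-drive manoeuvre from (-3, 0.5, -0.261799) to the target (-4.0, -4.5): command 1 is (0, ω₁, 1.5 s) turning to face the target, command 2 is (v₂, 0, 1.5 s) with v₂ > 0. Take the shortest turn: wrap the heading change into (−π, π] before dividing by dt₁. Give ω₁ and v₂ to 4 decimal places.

ω₁ = -1.0043, v₂ = 3.3993

heading to target = atan2(-4.5−0.5, -4−-3) = -1.7682
Δθ = wrap(-1.7682 − -0.2618) = -1.5064; ω₁ = Δθ/dt₁ = -1.0043
distance = √((-4−-3)² + (-4.5−0.5)²) = 5.0990; v₂ = distance/dt₂ = 3.3993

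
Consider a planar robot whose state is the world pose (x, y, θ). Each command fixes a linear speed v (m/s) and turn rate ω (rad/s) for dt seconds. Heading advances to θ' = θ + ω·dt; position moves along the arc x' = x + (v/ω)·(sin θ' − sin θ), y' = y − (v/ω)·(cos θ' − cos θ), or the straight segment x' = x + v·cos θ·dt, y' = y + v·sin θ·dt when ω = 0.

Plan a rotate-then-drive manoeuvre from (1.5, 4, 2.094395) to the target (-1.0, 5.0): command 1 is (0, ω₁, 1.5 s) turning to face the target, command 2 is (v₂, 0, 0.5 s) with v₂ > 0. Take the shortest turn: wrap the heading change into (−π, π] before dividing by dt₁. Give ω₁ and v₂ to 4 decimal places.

heading to target = atan2(5−4, -1−1.5) = 2.7611
Δθ = wrap(2.7611 − 2.0944) = 0.6667; ω₁ = Δθ/dt₁ = 0.4445
distance = √((-1−1.5)² + (5−4)²) = 2.6926; v₂ = distance/dt₂ = 5.3852

ω₁ = 0.4445, v₂ = 5.3852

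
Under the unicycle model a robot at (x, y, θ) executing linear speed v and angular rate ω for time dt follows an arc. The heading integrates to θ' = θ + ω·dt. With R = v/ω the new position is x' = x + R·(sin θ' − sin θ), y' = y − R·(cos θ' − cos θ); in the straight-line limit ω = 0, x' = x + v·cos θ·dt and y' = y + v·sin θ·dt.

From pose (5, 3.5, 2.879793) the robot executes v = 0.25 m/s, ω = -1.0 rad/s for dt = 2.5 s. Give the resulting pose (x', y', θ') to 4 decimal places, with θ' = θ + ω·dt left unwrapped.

θ' = 2.8798 + -1.0·2.5 = 0.3798
R = v/ω = 0.25/-1.0 = -0.2500
x' = 5 + -0.2500·(sin 0.3798 − sin 2.8798) = 4.9720
y' = 3.5 − -0.2500·(cos 0.3798 − cos 2.8798) = 3.9737

(4.9720, 3.9737, 0.3798)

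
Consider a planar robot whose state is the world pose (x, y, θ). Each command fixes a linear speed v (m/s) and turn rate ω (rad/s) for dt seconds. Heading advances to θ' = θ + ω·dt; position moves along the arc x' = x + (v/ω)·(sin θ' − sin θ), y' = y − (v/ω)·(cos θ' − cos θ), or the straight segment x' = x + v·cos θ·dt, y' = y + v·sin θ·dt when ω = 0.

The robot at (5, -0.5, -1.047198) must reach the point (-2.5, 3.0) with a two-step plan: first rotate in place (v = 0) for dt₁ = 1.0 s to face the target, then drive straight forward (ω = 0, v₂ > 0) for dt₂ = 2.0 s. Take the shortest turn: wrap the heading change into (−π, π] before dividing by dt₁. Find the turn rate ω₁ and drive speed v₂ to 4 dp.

ω₁ = -2.5310, v₂ = 4.1382

heading to target = atan2(3−-0.5, -2.5−5) = 2.7050
Δθ = wrap(2.7050 − -1.0472) = -2.5310; ω₁ = Δθ/dt₁ = -2.5310
distance = √((-2.5−5)² + (3−-0.5)²) = 8.2765; v₂ = distance/dt₂ = 4.1382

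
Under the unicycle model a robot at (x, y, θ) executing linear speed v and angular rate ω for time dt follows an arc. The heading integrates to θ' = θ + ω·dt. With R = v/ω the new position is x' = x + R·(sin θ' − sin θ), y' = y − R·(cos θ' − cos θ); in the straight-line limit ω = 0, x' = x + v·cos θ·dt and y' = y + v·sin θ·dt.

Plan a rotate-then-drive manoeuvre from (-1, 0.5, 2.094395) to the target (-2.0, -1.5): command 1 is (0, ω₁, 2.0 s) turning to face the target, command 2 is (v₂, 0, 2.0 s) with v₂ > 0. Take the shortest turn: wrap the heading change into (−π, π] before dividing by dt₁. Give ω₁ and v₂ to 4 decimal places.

ω₁ = 1.0772, v₂ = 1.1180

heading to target = atan2(-1.5−0.5, -2−-1) = -2.0344
Δθ = wrap(-2.0344 − 2.0944) = 2.1543; ω₁ = Δθ/dt₁ = 1.0772
distance = √((-2−-1)² + (-1.5−0.5)²) = 2.2361; v₂ = distance/dt₂ = 1.1180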